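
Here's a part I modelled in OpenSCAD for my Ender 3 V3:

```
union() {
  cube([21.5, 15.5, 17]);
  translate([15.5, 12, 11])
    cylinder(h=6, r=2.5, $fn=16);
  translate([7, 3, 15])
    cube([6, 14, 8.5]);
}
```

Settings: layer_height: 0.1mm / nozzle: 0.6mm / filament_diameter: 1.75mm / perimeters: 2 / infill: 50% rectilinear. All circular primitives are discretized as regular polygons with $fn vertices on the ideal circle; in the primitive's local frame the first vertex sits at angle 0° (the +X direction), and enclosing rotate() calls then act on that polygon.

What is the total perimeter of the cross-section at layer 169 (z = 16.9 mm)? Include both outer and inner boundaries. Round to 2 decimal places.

77.00 mm

At z = 16.9 mm: the cube is present — its section is the full 21.5×15.5 rectangle (perimeter 74.00 mm); the r=2.5 cylinder at (15.5, 12) contributes a regular 16-gon of circumradius 2.5 (perimeter = 2·16·2.500·sin(180°/16) = 15.61 mm); the cube at (7, 3) (footprint 6×14) is included at this height (perimeter 40.00 mm); Combining (union): the regions partially overlap (shared area 94.13 mm²), so the edge portions inside another operand are dropped and the merged outline is re-measured after clipping — boundary = 77.00 mm. Overall, the cross-section is a single solid region. Total boundary length (outer) = 77.00 mm.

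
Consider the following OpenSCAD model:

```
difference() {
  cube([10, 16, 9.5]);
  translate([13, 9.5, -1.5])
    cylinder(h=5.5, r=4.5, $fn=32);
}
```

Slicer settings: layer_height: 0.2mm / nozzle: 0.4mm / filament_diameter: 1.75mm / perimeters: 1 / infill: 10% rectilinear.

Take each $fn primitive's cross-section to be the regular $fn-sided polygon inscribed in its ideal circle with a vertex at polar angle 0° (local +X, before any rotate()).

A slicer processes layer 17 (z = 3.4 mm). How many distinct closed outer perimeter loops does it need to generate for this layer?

At z = 3.4 mm: the cube is present — its section is the full 10×16 rectangle; the r=4.5 cylinder at (13, 9.5) gives a regular 32-gon of circumradius 4.5 (constant along its height); After the difference (first − rest): starting from the 10×16 cube, the r=4.5 cylinder at (13, 9.5) partially overlaps it — only the 6.86 mm² overlap (of its 63.21 mm²) is removed, clipping the outline — 1 connected region. The result has 1 disconnected region.

1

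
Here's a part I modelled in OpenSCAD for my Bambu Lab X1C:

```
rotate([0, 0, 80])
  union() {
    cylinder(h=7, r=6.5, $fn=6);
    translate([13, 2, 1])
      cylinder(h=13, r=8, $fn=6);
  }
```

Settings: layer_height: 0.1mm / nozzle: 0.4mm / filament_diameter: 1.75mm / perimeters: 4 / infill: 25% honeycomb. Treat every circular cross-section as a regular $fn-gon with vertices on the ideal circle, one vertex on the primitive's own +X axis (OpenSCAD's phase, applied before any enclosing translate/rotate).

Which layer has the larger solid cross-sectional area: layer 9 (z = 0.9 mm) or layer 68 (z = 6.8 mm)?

Layer 9 (z = 0.9): the cylinder: section is a regular 6-gon, circumradius r=6.5 (area = (6/2)·6.500²·sin(360°/6) = 109.77 mm²); the cylinder at (13, 2) is not intersected at this z (z outside [1, 14]); Taking the union: only the r=6.5 cylinder is present, so the union is just that shape — area = 109.77 mm²; (whole slice rotated 80° about Z — lengths, areas and connectivity unchanged). So its area = 109.77 mm². Layer 68 (z = 6.8): the cylinder: section is a regular 6-gon, circumradius r=6.5 (area = (6/2)·6.500²·sin(360°/6) = 109.77 mm²); the r=8 cylinder at (13, 2) gives a regular 6-gon of circumradius 8 (constant along its height) (area = (6/2)·8.000²·sin(360°/6) = 166.28 mm²); Combining (union): the regions partially overlap — summed areas 276.05 mm² minus the doubly-counted overlap 0.79 mm² gives 275.25 mm² — area = 275.25 mm²; (rotated 80° about Z; rotation is an isometry so areas/perimeters/island counts are preserved). So its area = 275.25 mm². Layer 68 is larger (275.25 vs 109.77 mm²).

layer 68 (z = 6.8 mm)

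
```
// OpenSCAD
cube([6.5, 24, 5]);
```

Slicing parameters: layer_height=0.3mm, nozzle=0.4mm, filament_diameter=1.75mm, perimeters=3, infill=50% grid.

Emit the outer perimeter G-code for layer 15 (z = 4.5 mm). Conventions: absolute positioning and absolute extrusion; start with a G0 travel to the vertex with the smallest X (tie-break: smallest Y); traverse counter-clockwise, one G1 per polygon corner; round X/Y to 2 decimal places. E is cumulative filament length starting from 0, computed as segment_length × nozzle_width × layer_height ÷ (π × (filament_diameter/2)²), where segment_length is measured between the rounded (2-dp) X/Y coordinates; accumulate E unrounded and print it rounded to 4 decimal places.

At z = 4.5 mm: the cube is present — its section is the full 6.5×24 rectangle. The outline is a single polygon with 4 vertices. Extrusion per mm of travel: 0.4 × 0.3 / (π × 0.875²) = 0.049890. Accumulating E over each segment gives final E = 3.0433.

G0 X0.00 Y0.00 Z4.50
G1 X6.50 Y0.00 E0.3243
G1 X6.50 Y24.00 E1.5217
G1 X0.00 Y24.00 E1.8459
G1 X0.00 Y0.00 E3.0433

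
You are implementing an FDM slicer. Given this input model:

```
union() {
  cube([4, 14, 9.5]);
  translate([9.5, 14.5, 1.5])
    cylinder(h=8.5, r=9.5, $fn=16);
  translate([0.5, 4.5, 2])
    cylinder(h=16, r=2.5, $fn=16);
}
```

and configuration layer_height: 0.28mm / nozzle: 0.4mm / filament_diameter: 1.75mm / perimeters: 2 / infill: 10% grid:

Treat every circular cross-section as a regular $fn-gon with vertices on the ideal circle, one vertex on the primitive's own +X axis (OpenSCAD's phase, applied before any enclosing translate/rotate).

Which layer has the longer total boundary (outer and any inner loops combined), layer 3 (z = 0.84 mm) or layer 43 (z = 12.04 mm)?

Layer 3 (z = 0.84): the cube (footprint 4×14) is included at this height (perimeter 36.00 mm); the cylinder at (9.5, 14.5) does not reach this height (z outside [1.5, 10]); the cylinder at (0.5, 4.5) is not intersected at this z (z outside [2, 18]); Combining (union): only the 4×14 cube is present, so the union is just that shape — boundary = 36.00 mm. So its perimeter = 36.00 mm. Layer 43 (z = 12.04): the cube is not intersected at this z (z outside [0, 9.5]); the cylinder at (9.5, 14.5) does not reach this height (z outside [1.5, 10]); the cylinder at (0.5, 4.5): section is a regular 16-gon, circumradius r=2.5 (perimeter = 2·16·2.500·sin(180°/16) = 15.61 mm); Combining (union): only the r=2.5 cylinder at (0.5, 4.5) is present, so the union is just that shape — boundary = 15.61 mm. So its perimeter = 15.61 mm. Layer 3 is larger (36.00 vs 15.61 mm).

layer 3 (z = 0.84 mm)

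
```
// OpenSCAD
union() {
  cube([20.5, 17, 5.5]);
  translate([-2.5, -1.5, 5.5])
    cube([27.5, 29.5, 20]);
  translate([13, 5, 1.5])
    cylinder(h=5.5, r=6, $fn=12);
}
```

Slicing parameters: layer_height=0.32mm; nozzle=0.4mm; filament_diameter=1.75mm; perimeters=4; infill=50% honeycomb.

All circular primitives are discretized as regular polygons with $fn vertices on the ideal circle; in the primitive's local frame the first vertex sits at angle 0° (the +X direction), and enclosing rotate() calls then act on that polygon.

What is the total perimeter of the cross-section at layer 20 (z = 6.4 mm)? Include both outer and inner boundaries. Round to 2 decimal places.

At z = 6.4 mm: the cube does not reach this height (z outside [0, 5.5]); the 27.5×29.5 cube at (-2.5, -1.5) contributes its full rectangle (perimeter 114.00 mm); the r=6 cylinder at (13, 5) contributes a regular 12-gon of circumradius 6 (perimeter = 2·12·6.000·sin(180°/12) = 37.27 mm); Combining (union): the r=6 cylinder at (13, 5) lies entirely inside the 27.5×29.5 cube at (-2.5, -1.5), so the union is just the 27.5×29.5 cube at (-2.5, -1.5) — boundary = 114.00 mm. Overall, the cross-section is a single solid region. Total boundary length (outer) = 114.00 mm.

114.00 mm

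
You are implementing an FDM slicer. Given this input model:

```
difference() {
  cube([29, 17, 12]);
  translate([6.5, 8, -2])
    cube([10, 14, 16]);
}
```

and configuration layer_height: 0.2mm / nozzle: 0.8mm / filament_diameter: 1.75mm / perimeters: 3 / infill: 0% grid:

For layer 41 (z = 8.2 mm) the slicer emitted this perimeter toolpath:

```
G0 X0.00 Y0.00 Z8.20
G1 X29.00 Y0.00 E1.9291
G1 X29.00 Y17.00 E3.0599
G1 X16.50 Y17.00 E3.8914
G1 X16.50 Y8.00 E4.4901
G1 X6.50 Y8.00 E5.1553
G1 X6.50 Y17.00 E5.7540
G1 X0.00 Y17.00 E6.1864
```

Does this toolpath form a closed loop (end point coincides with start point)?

no

Start point (G0): (0.00, 0.00). End point (last G1): the path does not return to the start — open.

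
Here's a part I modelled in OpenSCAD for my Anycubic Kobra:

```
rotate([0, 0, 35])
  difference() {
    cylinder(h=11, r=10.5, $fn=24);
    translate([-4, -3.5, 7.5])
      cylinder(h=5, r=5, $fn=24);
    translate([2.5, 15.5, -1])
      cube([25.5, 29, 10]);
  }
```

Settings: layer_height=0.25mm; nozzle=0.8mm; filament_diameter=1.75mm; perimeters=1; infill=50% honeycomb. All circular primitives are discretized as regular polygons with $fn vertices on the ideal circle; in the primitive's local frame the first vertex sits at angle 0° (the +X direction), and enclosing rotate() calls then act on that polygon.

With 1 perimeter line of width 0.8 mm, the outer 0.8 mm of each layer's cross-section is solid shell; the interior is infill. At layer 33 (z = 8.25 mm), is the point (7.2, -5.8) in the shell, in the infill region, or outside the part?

At z = 8.25 mm: the r=10.5 cylinder contributes a regular 24-gon of circumradius 10.5; the cylinder at (-4, -3.5): section is a regular 24-gon, circumradius r=5; the cube at (2.5, 15.5) is present — its section is the full 25.5×29 rectangle; Taking the first minus the rest: starting from the r=10.5 cylinder, the r=5 cylinder at (-4, -3.5) lies wholly inside it (removes its full 77.65 mm² and its 31.33 mm outline becomes a hole wall); the 25.5×29 cube at (2.5, 15.5) misses the remaining region (no effect) — 1 connected region with 1 hole; (rotated 35° about Z; rotation is an isometry so areas/perimeters/island counts are preserved). Overall, the cross-section is one region with 1 hole. Undo the 35° rotation: the query point maps to (2.571, -8.881) in the un-rotated model frame. The nearest boundary edge runs (5.25, -9.09)→(2.72, -10.14); distance from the point to it = 1.22 mm. The point is inside the cross-section and 1.22 mm from the nearest boundary — more than the 0.8 mm shell width (1 × 0.8), so it's in the infill interior.

infill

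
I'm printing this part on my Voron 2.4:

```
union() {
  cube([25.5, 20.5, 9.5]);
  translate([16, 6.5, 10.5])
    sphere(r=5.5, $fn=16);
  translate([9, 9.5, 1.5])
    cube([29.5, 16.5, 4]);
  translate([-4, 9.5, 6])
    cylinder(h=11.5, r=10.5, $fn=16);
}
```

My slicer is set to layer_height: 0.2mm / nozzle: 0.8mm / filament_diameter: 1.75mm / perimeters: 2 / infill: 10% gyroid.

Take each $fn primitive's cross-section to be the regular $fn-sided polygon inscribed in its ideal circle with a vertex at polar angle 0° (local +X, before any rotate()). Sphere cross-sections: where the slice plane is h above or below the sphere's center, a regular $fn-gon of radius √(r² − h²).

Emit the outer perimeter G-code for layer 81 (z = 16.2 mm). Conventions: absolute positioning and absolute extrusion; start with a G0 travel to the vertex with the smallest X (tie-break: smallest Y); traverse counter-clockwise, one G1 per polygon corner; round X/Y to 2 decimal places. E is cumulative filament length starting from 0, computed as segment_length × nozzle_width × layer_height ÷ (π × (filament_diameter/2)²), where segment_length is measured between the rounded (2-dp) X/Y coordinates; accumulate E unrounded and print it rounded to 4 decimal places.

G0 X-14.50 Y9.50 Z16.20
G1 X-13.70 Y5.48 E0.2727
G1 X-11.42 Y2.08 E0.5450
G1 X-8.02 Y-0.20 E0.8173
G1 X-4.00 Y-1.00 E1.0899
G1 X0.02 Y-0.20 E1.3626
G1 X3.42 Y2.08 E1.6349
G1 X5.70 Y5.48 E1.9072
G1 X6.50 Y9.50 E2.1799
G1 X5.70 Y13.52 E2.4525
G1 X3.42 Y16.92 E2.7248
G1 X0.02 Y19.20 E2.9972
G1 X-4.00 Y20.00 E3.2698
G1 X-8.02 Y19.20 E3.5425
G1 X-11.42 Y16.92 E3.8148
G1 X-13.70 Y13.52 E4.0871
G1 X-14.50 Y9.50 E4.3598

At z = 16.2 mm: the cube is absent (z outside [0, 9.5]); the sphere at (16, 6.5) is not intersected at this z (|z−center|=5.700 > r=5.5); the cube at (9, 9.5) does not reach this height (z outside [1.5, 5.5]); the cylinder at (-4, 9.5): section is a regular 16-gon, circumradius r=10.5; Taking the union: only the r=10.5 cylinder at (-4, 9.5) is present, so the union is just that shape — 1 connected region. The outline is a single polygon with 16 vertices. Extrusion per mm of travel: 0.8 × 0.2 / (π × 0.875²) = 0.066520. Accumulating E over each segment gives final E = 4.3598.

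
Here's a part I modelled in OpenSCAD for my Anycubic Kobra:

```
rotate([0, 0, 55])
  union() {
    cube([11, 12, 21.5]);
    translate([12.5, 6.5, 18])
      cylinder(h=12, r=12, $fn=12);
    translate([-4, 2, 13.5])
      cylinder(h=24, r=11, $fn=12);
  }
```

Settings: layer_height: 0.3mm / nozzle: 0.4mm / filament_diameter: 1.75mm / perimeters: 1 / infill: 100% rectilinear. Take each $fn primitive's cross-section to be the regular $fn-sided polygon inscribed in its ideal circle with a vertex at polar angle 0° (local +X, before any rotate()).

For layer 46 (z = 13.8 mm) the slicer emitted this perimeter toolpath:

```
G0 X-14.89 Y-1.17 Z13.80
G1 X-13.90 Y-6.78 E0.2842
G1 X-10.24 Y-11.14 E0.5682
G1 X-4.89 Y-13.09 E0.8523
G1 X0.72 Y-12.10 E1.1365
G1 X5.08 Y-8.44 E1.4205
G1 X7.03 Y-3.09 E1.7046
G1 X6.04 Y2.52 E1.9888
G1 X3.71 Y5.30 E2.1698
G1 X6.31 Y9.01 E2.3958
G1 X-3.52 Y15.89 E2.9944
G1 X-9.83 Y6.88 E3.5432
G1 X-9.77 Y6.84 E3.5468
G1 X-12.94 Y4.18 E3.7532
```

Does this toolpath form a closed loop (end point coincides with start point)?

no

Start point (G0): (-14.89, -1.17). End point (last G1): the path does not return to the start — open.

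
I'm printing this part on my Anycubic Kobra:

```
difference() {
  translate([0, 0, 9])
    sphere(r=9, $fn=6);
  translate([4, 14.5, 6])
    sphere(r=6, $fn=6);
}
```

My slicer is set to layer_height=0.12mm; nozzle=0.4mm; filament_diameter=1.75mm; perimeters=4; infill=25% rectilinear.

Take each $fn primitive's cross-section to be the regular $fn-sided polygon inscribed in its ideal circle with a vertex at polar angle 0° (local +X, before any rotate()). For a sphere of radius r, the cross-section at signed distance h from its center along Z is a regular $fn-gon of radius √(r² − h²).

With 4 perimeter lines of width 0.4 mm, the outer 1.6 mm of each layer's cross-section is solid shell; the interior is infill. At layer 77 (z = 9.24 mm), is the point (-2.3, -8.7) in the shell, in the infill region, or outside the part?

At z = 9.24 mm: the r=9 sphere slices to a regular 6-gon of circumradius 8.997 (√(r²−h²) with h=0.24 from center); the r=6 sphere at (4, 14.5) contributes a regular 6-gon of circumradius √(6²−3.24²) = 5.050; After the difference (first − rest): starting from the r=9 sphere, the r=6 sphere at (4, 14.5) misses the remaining region (no effect) — 1 connected region. Overall, the cross-section is a single solid region. The nearest boundary edge runs (4.50, -7.79)→(-4.50, -7.79); distance from the point to it = 0.91 mm. The point is not inside any of the regions above, so it lies outside the cross-section (0.91 mm from the nearest boundary).

outside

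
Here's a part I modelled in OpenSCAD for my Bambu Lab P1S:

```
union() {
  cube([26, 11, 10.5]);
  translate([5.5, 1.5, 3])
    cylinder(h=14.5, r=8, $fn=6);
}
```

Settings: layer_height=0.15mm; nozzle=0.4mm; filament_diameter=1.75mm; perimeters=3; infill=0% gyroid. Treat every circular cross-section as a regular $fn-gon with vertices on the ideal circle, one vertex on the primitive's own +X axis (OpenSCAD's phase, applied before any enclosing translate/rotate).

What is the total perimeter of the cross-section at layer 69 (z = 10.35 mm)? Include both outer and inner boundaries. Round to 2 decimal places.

82.80 mm

At z = 10.35 mm: the cube is present — its section is the full 26×11 rectangle (perimeter 74.00 mm); the r=8 cylinder at (5.5, 1.5) gives a regular 6-gon of circumradius 8 (constant along its height) (perimeter = 2·6·8.000·sin(180°/6) = 48.00 mm); Combining (union): the regions partially overlap (shared area 97.33 mm²), so the edge portions inside another operand are dropped and the merged outline is re-measured after clipping — boundary = 82.80 mm. Overall, the cross-section is a single solid region. Total boundary length (outer) = 82.80 mm.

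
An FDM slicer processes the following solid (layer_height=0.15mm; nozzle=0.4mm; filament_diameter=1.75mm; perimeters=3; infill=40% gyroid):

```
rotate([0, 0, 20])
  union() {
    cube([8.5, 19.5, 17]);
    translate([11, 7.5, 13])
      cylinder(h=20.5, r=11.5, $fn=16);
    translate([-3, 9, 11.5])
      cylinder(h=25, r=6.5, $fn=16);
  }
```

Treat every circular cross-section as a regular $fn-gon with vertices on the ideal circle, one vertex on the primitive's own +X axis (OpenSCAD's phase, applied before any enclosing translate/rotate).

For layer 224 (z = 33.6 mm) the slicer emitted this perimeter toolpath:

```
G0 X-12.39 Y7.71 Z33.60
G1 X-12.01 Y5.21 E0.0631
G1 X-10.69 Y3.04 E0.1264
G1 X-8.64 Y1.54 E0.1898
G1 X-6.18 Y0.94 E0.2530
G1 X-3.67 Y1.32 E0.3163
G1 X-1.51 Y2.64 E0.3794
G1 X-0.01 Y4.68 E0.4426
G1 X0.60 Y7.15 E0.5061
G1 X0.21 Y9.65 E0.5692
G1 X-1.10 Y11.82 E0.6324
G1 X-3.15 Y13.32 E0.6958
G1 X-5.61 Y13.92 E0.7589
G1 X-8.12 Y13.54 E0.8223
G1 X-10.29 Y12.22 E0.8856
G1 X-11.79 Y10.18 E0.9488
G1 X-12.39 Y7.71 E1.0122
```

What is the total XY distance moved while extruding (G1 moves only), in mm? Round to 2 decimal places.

40.58 mm

Sum the Euclidean lengths of each G1 segment: total = 40.58 mm.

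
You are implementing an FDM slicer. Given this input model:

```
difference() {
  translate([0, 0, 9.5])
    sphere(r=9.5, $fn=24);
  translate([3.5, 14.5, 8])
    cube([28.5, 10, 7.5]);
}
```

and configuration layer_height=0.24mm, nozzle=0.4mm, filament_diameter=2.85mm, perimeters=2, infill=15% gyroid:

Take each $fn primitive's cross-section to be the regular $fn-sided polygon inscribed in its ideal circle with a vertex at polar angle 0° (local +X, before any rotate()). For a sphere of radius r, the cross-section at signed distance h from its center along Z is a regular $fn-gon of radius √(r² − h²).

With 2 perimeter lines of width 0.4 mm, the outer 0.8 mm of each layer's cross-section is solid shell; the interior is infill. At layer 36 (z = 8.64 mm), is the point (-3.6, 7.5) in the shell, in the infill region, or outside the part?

At z = 8.64 mm: the sphere: section is a regular 24-gon, circumradius = √(r²−h²) = √(9.5²−0.86²) = 9.461; the 28.5×10 cube at (3.5, 14.5) contributes its full rectangle; After the difference (first − rest): starting from the r=9.5 sphere, the 28.5×10 cube at (3.5, 14.5) misses the remaining region (no effect) — 1 connected region. Overall, the cross-section is a single solid region. The nearest boundary edge runs (-4.73, 8.19)→(-2.45, 9.14); distance from the point to it = 1.07 mm. The point is inside the cross-section and 1.07 mm from the nearest boundary — more than the 0.8 mm shell width (2 × 0.4), so it's in the infill interior.

infill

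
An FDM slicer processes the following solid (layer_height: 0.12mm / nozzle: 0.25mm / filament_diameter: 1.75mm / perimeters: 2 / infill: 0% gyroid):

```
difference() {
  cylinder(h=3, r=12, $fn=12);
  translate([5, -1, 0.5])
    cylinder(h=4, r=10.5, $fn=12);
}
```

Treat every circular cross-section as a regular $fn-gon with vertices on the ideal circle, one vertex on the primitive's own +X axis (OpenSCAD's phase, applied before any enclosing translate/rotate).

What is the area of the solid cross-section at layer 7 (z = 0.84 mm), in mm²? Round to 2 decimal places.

166.66 mm²

At z = 0.84 mm: the r=12 cylinder contributes a regular 12-gon of circumradius 12 (area = (12/2)·12.000²·sin(360°/12) = 432.00 mm²); the r=10.5 cylinder at (5, -1) contributes a regular 12-gon of circumradius 10.5 (area = (12/2)·10.500²·sin(360°/12) = 330.75 mm²); Subtracting the remaining from the first: starting from the r=12 cylinder (432.00 mm²), the r=10.5 cylinder at (5, -1) partially overlaps it — only the 265.34 mm² overlap (of its 330.75 mm²) is removed, clipping the outline — area = 166.66 mm². Overall, the cross-section is a single solid region. Net area = 166.66 mm².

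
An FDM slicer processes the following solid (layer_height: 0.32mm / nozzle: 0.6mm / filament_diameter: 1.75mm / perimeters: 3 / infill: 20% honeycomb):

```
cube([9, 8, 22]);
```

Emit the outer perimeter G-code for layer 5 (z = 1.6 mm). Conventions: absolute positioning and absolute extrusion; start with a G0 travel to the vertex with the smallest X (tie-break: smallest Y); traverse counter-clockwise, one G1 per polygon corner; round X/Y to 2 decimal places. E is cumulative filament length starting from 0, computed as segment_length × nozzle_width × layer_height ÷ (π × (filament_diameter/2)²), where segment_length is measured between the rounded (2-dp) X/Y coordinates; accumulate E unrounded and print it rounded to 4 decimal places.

At z = 1.6 mm: the 9×8 cube contributes its full rectangle. The outline is a single polygon with 4 vertices. Extrusion per mm of travel: 0.6 × 0.32 / (π × 0.875²) = 0.079824. Accumulating E over each segment gives final E = 2.7140.

G0 X0.00 Y0.00 Z1.60
G1 X9.00 Y0.00 E0.7184
G1 X9.00 Y8.00 E1.3570
G1 X0.00 Y8.00 E2.0754
G1 X0.00 Y0.00 E2.7140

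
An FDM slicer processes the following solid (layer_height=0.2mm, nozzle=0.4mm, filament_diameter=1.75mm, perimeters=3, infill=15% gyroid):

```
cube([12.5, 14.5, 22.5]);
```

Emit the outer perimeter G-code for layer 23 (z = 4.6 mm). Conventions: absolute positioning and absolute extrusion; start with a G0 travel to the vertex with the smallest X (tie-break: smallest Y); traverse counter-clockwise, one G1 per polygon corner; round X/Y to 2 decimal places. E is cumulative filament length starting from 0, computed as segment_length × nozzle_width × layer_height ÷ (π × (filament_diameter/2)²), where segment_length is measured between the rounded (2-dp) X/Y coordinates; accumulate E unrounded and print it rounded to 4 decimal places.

At z = 4.6 mm: the cube is present — its section is the full 12.5×14.5 rectangle. The outline is a single polygon with 4 vertices. Extrusion per mm of travel: 0.4 × 0.2 / (π × 0.875²) = 0.033260. Accumulating E over each segment gives final E = 1.7960.

G0 X0.00 Y0.00 Z4.60
G1 X12.50 Y0.00 E0.4158
G1 X12.50 Y14.50 E0.8980
G1 X0.00 Y14.50 E1.3138
G1 X0.00 Y0.00 E1.7960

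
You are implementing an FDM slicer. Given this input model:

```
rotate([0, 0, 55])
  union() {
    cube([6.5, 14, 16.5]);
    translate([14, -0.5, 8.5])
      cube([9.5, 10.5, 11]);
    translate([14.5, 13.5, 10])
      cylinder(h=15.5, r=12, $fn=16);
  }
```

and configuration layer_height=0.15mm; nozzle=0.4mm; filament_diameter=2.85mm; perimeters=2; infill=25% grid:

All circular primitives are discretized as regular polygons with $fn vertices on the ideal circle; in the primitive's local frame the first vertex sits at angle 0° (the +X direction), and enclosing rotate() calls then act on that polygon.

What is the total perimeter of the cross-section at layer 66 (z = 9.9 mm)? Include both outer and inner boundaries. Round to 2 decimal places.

At z = 9.9 mm: the 6.5×14 cube contributes its full rectangle (perimeter 41.00 mm); the cube at (14, -0.5) is present — its section is the full 9.5×10.5 rectangle (perimeter 40.00 mm); the cylinder at (14.5, 13.5) is not intersected at this z (z outside [10, 25.5]); Combining (union): the 2 present regions are separate (no shared area or edge), so areas and boundary lengths simply add and each stays a separate island — boundary = 81.00 mm; (rotated 55° about Z; rotation is an isometry so areas/perimeters/island counts are preserved). Overall, the cross-section has 2 separate islands. Total boundary length (outer) = 81.00 mm.

81.00 mm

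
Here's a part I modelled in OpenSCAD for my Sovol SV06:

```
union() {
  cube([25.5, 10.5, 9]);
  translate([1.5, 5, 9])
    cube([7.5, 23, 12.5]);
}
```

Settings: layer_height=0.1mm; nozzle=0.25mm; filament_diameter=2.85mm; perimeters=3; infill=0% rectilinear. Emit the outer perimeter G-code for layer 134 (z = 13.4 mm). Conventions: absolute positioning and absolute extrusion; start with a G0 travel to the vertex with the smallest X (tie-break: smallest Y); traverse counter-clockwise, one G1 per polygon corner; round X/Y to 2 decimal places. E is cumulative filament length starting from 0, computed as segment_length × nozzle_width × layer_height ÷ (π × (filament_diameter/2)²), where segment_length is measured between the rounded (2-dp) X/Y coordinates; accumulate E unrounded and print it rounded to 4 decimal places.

At z = 13.4 mm: the cube is absent (z outside [0, 9]); the cube at (1.5, 5) (footprint 7.5×23) is included at this height; Taking the union: only the 7.5×23 cube at (1.5, 5) is present, so the union is just that shape — 1 connected region. The outline is a single polygon with 4 vertices. Extrusion per mm of travel: 0.25 × 0.1 / (π × 1.425²) = 0.003919. Accumulating E over each segment gives final E = 0.2391.

G0 X1.50 Y5.00 Z13.40
G1 X9.00 Y5.00 E0.0294
G1 X9.00 Y28.00 E0.1195
G1 X1.50 Y28.00 E0.1489
G1 X1.50 Y5.00 E0.2391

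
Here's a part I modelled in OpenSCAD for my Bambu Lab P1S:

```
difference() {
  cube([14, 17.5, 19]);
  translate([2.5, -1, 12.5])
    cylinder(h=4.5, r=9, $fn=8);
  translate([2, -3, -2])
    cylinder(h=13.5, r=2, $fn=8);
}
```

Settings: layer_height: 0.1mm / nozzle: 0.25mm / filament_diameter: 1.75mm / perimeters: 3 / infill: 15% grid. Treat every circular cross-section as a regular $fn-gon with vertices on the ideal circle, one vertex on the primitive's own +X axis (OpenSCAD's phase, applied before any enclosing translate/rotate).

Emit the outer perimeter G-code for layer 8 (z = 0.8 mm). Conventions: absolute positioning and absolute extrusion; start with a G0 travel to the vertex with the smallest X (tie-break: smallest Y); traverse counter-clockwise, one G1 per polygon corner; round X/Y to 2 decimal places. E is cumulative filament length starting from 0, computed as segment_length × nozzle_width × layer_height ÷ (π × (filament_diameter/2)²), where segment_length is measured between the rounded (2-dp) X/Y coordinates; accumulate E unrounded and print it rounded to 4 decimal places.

G0 X0.00 Y0.00 Z0.80
G1 X14.00 Y0.00 E0.1455
G1 X14.00 Y17.50 E0.3274
G1 X0.00 Y17.50 E0.4729
G1 X0.00 Y0.00 E0.6548

At z = 0.8 mm: the cube (footprint 14×17.5) is included at this height; the cylinder at (2.5, -1) is absent (z outside [12.5, 17]); the cylinder at (2, -3): section is a regular 8-gon, circumradius r=2; After the difference (first − rest): starting from the 14×17.5 cube, the r=2 cylinder at (2, -3) misses the remaining region (no effect) — 1 connected region. The outline is a single polygon with 4 vertices. Extrusion per mm of travel: 0.25 × 0.1 / (π × 0.875²) = 0.010394. Accumulating E over each segment gives final E = 0.6548.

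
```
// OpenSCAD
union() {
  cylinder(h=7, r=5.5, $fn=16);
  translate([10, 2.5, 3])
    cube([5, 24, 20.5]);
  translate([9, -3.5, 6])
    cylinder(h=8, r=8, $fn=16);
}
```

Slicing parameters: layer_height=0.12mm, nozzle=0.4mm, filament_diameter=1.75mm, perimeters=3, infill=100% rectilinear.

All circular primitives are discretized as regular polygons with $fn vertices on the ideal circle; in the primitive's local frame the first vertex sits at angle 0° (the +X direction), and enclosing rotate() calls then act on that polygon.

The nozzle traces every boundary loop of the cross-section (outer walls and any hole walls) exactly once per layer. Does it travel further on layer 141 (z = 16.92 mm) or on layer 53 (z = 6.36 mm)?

Layer 141 (z = 16.92): the cylinder is not intersected at this z (z outside [0, 7]); the 5×24 cube at (10, 2.5) contributes its full rectangle (perimeter 58.00 mm); the cylinder at (9, -3.5) does not reach this height (z outside [6, 14]); Taking the union: only the 5×24 cube at (10, 2.5) is present, so the union is just that shape — boundary = 58.00 mm. So its perimeter = 58.00 mm. Layer 53 (z = 6.36): the r=5.5 cylinder gives a regular 16-gon of circumradius 5.5 (constant along its height) (perimeter = 2·16·5.500·sin(180°/16) = 34.34 mm); the 5×24 cube at (10, 2.5) contributes its full rectangle (perimeter 58.00 mm); the cylinder at (9, -3.5): section is a regular 16-gon, circumradius r=8 (perimeter = 2·16·8.000·sin(180°/16) = 49.94 mm); Combining (union): the regions partially overlap (shared area 27.33 mm²), so the edge portions inside another operand are dropped and the merged outline is re-measured after clipping — boundary = 111.94 mm. So its perimeter = 111.94 mm. Layer 53 is larger (111.94 vs 58.00 mm).

layer 53 (z = 6.36 mm)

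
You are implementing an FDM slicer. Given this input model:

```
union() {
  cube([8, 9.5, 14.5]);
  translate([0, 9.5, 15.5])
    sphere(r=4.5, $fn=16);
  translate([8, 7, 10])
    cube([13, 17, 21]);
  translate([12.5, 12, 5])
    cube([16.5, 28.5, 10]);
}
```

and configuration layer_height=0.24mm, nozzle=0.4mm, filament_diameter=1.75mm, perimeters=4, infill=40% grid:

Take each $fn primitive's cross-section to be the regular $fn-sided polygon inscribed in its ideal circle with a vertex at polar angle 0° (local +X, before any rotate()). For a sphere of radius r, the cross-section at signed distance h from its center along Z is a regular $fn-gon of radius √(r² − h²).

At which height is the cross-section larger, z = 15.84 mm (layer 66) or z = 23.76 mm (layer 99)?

layer 66 (z = 15.84 mm)

Layer 66 (z = 15.84): the cube is not intersected at this z (z outside [0, 14.5]); the r=4.5 sphere at (0, 9.5) slices to a regular 16-gon of circumradius 4.487 (√(r²−h²) with h=0.34 from center) (area = (16/2)·4.487²·sin(360°/16) = 61.64 mm²); the 13×17 cube at (8, 7) contributes its full rectangle (area 221.00 mm²); the cube at (12.5, 12) is not intersected at this z (z outside [5, 15]); Combining (union): the 2 present regions are separate (no shared area or edge), so areas and boundary lengths simply add and each stays a separate island — area = 282.64 mm². So its area = 282.64 mm². Layer 99 (z = 23.76): the cube does not reach this height (z outside [0, 14.5]); the sphere at (0, 9.5) is not intersected at this z (|z−center|=8.260 > r=4.5); the cube at (8, 7) is present — its section is the full 13×17 rectangle (area 221.00 mm²); the cube at (12.5, 12) is not intersected at this z (z outside [5, 15]); Taking the union: only the 13×17 cube at (8, 7) is present, so the union is just that shape — area = 221.00 mm². So its area = 221.00 mm². Layer 66 is larger (282.64 vs 221.00 mm²).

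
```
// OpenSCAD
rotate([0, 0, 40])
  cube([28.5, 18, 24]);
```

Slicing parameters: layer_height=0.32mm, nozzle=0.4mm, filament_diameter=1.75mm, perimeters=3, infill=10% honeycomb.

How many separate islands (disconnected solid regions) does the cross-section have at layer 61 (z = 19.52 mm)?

1

At z = 19.52 mm: the 28.5×18 cube contributes its full rectangle; (whole slice rotated 40° about Z — lengths, areas and connectivity unchanged). Overall, the cross-section is a single solid region. Island count = 1.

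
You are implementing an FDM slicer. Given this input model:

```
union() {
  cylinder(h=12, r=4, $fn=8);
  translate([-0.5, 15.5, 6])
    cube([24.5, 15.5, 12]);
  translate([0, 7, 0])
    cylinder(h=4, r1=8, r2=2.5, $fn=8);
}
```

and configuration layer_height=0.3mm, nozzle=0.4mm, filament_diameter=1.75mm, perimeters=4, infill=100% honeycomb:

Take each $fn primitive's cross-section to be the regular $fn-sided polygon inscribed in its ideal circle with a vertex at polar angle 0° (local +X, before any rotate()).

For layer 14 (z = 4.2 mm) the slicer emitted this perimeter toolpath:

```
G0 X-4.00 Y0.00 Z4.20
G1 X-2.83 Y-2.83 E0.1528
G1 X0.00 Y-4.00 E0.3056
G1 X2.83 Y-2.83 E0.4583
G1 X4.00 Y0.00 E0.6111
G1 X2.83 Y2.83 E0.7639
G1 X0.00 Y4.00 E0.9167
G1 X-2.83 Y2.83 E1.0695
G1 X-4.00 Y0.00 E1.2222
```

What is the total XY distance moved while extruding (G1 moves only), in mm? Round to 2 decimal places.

24.50 mm

Sum the Euclidean lengths of each G1 segment: total = 24.50 mm.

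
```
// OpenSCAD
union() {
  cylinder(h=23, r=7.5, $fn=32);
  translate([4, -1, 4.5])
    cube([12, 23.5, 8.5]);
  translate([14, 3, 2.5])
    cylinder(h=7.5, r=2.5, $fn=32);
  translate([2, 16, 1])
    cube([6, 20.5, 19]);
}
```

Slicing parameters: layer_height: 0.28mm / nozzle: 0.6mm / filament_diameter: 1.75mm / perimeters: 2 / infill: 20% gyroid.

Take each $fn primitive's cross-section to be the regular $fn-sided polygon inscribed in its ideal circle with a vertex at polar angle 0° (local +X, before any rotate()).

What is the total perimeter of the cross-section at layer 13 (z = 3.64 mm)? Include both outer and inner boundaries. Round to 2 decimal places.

115.73 mm

At z = 3.64 mm: the cylinder: section is a regular 32-gon, circumradius r=7.5 (perimeter = 2·32·7.500·sin(180°/32) = 47.05 mm); the cube at (4, -1) is not intersected at this z (z outside [4.5, 13]); the cylinder at (14, 3): section is a regular 32-gon, circumradius r=2.5 (perimeter = 2·32·2.500·sin(180°/32) = 15.68 mm); the cube at (2, 16) (footprint 6×20.5) is included at this height (perimeter 53.00 mm); Merging all regions: the 3 present regions are separate (no shared area or edge), so areas and boundary lengths simply add and each stays a separate island — boundary = 115.73 mm. Overall, the cross-section has 3 separate islands. Total boundary length (outer) = 115.73 mm.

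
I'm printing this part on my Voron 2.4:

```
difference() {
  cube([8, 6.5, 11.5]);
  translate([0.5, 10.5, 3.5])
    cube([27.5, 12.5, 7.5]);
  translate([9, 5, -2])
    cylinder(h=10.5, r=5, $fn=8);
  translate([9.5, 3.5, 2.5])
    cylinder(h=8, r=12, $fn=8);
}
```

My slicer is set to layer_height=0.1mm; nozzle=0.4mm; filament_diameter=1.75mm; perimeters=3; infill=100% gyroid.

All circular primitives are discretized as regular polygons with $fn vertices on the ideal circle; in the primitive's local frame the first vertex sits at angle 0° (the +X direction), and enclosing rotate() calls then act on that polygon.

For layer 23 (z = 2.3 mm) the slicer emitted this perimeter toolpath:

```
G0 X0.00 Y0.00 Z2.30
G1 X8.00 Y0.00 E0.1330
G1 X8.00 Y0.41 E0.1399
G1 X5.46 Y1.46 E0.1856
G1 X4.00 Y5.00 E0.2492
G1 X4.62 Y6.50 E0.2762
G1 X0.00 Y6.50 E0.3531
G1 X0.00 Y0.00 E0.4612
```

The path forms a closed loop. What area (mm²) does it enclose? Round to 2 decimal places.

Apply the shoelace formula to the sequence of (X, Y) vertices; enclosed area = 33.56 mm².

33.56 mm²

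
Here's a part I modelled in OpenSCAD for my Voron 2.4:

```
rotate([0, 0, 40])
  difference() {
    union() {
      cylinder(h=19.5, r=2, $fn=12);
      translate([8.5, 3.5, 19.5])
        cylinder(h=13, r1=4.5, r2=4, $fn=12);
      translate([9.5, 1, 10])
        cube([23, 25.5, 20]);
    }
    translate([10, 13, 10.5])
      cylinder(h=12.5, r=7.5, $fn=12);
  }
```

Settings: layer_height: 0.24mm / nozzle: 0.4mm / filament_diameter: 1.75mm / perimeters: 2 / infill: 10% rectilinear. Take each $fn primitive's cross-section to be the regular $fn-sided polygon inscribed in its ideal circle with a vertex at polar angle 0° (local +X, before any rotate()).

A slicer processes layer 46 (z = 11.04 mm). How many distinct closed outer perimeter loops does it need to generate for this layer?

2

At z = 11.04 mm: the r=2 cylinder contributes a regular 12-gon of circumradius 2; the cone at (8.5, 3.5) is not intersected at this z (z outside [19.5, 32.5]); the cube at (9.5, 1) (footprint 23×25.5) is included at this height; Taking the union: the 2 present regions are separate (no shared area or edge), so areas and boundary lengths simply add and each stays a separate island — 2 connected regions; the r=7.5 cylinder at (10, 13) contributes a regular 12-gon of circumradius 7.5; After the difference (first − rest): starting from that combined region, the r=7.5 cylinder at (10, 13) partially overlaps it — only the 91.81 mm² overlap (of its 168.75 mm²) is removed, clipping the outline — 2 connected regions; (rotated 40° about Z; rotation is an isometry so areas/perimeters/island counts are preserved). The result has 2 disconnected regions.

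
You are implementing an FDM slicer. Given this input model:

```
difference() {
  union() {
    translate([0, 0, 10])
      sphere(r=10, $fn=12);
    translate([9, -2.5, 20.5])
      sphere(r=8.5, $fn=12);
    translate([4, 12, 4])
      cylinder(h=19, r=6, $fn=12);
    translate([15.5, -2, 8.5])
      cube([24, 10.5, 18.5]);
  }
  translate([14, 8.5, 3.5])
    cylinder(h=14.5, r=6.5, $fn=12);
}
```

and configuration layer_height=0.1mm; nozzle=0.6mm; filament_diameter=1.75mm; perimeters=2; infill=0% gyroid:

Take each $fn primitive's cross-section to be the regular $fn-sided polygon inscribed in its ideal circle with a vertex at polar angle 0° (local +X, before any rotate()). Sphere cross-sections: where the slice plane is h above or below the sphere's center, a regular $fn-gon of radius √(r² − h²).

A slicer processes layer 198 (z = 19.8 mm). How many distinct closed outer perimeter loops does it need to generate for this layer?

At z = 19.8 mm: the r=10 sphere contributes a regular 12-gon of circumradius √(10²−9.8²) = 1.990; the sphere at (9, -2.5): section is a regular 12-gon, circumradius = √(r²−h²) = √(8.5²−0.7²) = 8.471; the r=6 cylinder at (4, 12) contributes a regular 12-gon of circumradius 6; the cube at (15.5, -2) is present — its section is the full 24×10.5 rectangle; Combining (union): the regions partially overlap (shared area 7.07 mm²), so overlapping operands fuse into one piece — 2 connected regions; the cylinder at (14, 8.5) does not reach this height (z outside [3.5, 18]); Taking the first minus the rest: none of the subtracted shapes is present at this height, so that combined region is unchanged — 2 connected regions. The result has 2 disconnected regions.

2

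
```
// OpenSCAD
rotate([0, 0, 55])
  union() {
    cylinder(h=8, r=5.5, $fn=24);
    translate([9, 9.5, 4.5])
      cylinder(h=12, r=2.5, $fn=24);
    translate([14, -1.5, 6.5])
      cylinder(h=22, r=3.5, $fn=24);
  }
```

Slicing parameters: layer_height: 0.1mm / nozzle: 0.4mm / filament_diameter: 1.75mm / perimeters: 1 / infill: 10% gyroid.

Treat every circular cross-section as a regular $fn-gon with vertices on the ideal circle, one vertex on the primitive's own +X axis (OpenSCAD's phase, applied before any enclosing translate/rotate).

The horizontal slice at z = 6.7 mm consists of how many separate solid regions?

3

At z = 6.7 mm: the r=5.5 cylinder contributes a regular 24-gon of circumradius 5.5; the r=2.5 cylinder at (9, 9.5) gives a regular 24-gon of circumradius 2.5 (constant along its height); the cylinder at (14, -1.5): section is a regular 24-gon, circumradius r=3.5; Taking the union: the 3 present regions are separate (no shared area or edge), so areas and boundary lengths simply add and each stays a separate island — 3 connected regions; (whole slice rotated 55° about Z — lengths, areas and connectivity unchanged). The result has 3 disconnected regions.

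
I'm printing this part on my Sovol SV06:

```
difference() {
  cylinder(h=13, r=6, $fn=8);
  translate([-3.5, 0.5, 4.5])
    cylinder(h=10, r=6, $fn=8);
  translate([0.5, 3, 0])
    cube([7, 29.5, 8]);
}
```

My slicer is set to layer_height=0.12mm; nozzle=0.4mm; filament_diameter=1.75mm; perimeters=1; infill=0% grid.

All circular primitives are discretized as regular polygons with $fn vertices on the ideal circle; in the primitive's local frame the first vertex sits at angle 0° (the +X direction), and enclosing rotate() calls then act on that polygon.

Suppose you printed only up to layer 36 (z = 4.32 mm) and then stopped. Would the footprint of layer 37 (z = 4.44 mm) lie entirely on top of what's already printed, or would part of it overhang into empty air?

entirely on top

Compare the two slices. At z = 4.32: the cylinder: section is a regular 8-gon, circumradius r=6 (area = (8/2)·6.000²·sin(360°/8) = 101.82 mm²); the cylinder at (-3.5, 0.5) is not intersected at this z (z outside [4.5, 14.5]); the cube at (0.5, 3) (footprint 7×29.5) is included at this height (area 206.50 mm²); After the difference (first − rest): starting from the r=6 cylinder (101.82 mm²), the 7×29.5 cube at (0.5, 3) partially overlaps it — only the 7.87 mm² overlap (of its 206.50 mm²) is removed, clipping the outline — area = 93.95 mm². At z = 4.44: the r=6 cylinder gives a regular 8-gon of circumradius 6 (constant along its height) (area = (8/2)·6.000²·sin(360°/8) = 101.82 mm²); the cylinder at (-3.5, 0.5) does not reach this height (z outside [4.5, 14.5]); the cube at (0.5, 3) is present — its section is the full 7×29.5 rectangle (area 206.50 mm²); Taking the first minus the rest: starting from the r=6 cylinder (101.82 mm²), the 7×29.5 cube at (0.5, 3) partially overlaps it — only the 7.87 mm² overlap (of its 206.50 mm²) is removed, clipping the outline — area = 93.95 mm². Checking containment: the cross-section at z = 4.44 is a subset of the cross-section at z = 4.32.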